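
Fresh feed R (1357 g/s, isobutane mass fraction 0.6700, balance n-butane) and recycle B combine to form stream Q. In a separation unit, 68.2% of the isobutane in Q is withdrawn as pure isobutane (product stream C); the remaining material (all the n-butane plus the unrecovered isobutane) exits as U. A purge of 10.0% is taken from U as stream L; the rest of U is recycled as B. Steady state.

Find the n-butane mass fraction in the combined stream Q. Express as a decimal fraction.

n-butane enters only via R and leaves only via the purge: 1357×0.330 = 0.100×(n-butane in U), and the separation unit passes all n-butane, so n-butane in Q = n-butane in U = 4478.1 g/s.
isobutane in Q: m_A = 1357×0.670 + (1−0.100)·(1−0.682)·m_A, so m_A = 909.19/0.7138 = 1273.7 g/s.
Q = 1273.7 + 4478.1 = 5751.8 g/s.
n-butane fraction in Q = 4478.1/5751.8 = 0.7786.

0.7786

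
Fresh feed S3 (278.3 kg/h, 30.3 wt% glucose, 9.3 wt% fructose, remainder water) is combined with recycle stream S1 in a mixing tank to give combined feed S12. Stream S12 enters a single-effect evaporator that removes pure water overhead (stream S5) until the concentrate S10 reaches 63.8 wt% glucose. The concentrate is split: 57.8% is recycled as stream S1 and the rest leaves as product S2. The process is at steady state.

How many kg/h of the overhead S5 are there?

146.1 kg/h

Overall glucose balance (none leaves overhead): glucose in fresh feed = glucose in product, i.e. 278.3×0.303 = (1−0.578)·S10·0.638.
S10 = 84.325/(0.638×0.422) = 313.2 kg/h.
Recycle S1 = 0.578×313.2 = 181.03 kg/h.
Combined feed S12 = 278.3 + 181.03 = 459.33 kg/h.
Overhead S5 = S12 − S10 = 459.33 − 313.2 = 146.13 kg/h.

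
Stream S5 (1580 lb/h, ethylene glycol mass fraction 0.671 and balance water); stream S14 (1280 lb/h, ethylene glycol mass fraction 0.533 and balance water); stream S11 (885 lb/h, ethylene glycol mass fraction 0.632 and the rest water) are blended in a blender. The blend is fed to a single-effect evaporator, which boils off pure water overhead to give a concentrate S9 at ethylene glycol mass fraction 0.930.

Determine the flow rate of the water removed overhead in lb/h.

1270 lb/h

ethylene glycol entering = 1580×0.671 + 1280×0.533 + 885×0.632 = 2301.7 lb/h.
All ethylene glycol reports to S9, so S9 = 2301.7/0.930 = 2475 lb/h.
Total feed = 3745 lb/h; overhead = 3745 − 2475 = 1270 lb/h.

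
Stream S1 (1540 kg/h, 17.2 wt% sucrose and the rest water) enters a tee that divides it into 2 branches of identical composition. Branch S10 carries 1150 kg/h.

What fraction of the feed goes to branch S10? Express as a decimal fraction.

0.747

Fraction to S10 = 1150/1540 = 0.7468.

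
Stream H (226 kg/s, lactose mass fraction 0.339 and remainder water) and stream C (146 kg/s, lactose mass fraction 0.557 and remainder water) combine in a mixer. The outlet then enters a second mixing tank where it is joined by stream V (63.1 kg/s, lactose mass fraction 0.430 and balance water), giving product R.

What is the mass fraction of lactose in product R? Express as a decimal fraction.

0.425

Overall, product flow = 435.1 kg/s.
lactose in = 226×0.339 + 146×0.557 + 63.1×0.430 = 185.07 kg/s.
lactose fraction in R = 0.425.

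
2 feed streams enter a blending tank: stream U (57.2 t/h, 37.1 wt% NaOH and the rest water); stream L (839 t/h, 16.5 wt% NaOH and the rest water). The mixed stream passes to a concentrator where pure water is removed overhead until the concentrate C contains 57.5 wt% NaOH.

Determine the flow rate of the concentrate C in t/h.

277.7 t/h

NaOH entering = 57.2×0.371 + 839×0.165 = 159.66 t/h.
All NaOH reports to C, so C = 159.66/0.575 = 277.66 t/h.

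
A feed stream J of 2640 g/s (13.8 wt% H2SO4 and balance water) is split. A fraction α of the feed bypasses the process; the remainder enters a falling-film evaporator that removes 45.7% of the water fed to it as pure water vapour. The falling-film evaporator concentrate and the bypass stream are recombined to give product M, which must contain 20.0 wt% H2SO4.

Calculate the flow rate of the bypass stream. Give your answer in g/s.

All 2640×0.138 = 364.32 g/s of H2SO4 reaches M, so M = 364.32/0.200 = 1821.6 g/s and vapour = 818.4 g/s.
The evaporator receives (1−α)·2640 of feed at 0.862 water and removes 0.457 of that water:
0.457×0.862×(1−α)×2640 = 818.4
(1−α) = 818.4/1040 = 0.7869;  α = 0.2131.
Bypass flow = 0.2131×2640 = 562.49 g/s.

562.5 g/s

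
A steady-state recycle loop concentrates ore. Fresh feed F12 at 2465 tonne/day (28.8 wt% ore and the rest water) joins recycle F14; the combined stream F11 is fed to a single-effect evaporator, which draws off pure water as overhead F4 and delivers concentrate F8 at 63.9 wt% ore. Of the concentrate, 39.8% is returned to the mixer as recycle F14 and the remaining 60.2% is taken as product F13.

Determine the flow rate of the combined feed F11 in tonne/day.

3200 tonne/day

Overall ore balance (none leaves overhead): ore in fresh feed = ore in product, i.e. 2465×0.288 = (1−0.398)·F8·0.639.
F8 = 709.92/(0.639×0.602) = 1845.5 tonne/day.
Recycle F14 = 0.398×1845.5 = 734.51 tonne/day.
Combined feed F11 = 2465 + 734.51 = 3199.5 tonne/day.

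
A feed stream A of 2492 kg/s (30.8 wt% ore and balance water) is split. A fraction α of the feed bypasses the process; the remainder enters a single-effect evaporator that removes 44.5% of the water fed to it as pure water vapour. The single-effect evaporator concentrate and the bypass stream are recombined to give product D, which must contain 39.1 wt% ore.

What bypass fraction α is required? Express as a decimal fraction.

0.311

All 2492×0.308 = 767.54 kg/s of ore reaches D, so D = 767.54/0.391 = 1963 kg/s and vapour = 528.99 kg/s.
The evaporator receives (1−α)·2492 of feed at 0.692 water and removes 0.445 of that water:
0.445×0.692×(1−α)×2492 = 528.99
(1−α) = 528.99/767.39 = 0.6893;  α = 0.3107.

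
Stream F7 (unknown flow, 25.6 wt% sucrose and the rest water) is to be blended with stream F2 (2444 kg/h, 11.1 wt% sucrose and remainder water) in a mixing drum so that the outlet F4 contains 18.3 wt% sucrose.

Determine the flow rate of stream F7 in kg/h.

2411 kg/h

Let F7 be the unknown flow. Total out = 2444 + F7.
sucrose balance: 271.28 + 0.256·F7 = 0.183·(2444 + F7)
(0.256 − 0.183)·F7 = 0.183×2444 − 271.28 = 175.97
F7 = 175.97 / 0.073 = 2410.5 kg/h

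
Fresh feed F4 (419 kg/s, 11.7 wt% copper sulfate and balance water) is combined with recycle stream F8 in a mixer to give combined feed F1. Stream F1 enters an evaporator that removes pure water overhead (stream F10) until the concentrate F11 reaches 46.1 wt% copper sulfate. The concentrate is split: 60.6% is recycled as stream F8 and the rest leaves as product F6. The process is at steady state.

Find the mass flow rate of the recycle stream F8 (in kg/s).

163.6 kg/s

Overall copper sulfate balance (none leaves overhead): copper sulfate in fresh feed = copper sulfate in product, i.e. 419×0.117 = (1−0.606)·F11·0.461.
F11 = 49.023/(0.461×0.394) = 269.9 kg/s.
Recycle F8 = 0.606×269.9 = 163.56 kg/s.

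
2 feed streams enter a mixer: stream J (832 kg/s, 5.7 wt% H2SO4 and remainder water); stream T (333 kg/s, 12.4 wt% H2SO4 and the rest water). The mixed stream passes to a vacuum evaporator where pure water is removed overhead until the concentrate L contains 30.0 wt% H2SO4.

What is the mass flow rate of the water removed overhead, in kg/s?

H2SO4 entering = 832×0.057 + 333×0.124 = 88.716 kg/s.
All H2SO4 reports to L, so L = 88.716/0.300 = 295.72 kg/s.
Total feed = 1165 kg/s; overhead = 1165 − 295.72 = 869.28 kg/s.

869.3 kg/s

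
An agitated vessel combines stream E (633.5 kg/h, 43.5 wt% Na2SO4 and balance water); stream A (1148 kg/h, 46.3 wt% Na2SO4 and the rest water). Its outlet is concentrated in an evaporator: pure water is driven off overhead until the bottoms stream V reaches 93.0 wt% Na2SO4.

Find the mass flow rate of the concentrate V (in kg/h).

Na2SO4 entering = 633.5×0.435 + 1148×0.463 = 807.1 kg/h.
All Na2SO4 reports to V, so V = 807.1/0.930 = 867.85 kg/h.

867.8 kg/h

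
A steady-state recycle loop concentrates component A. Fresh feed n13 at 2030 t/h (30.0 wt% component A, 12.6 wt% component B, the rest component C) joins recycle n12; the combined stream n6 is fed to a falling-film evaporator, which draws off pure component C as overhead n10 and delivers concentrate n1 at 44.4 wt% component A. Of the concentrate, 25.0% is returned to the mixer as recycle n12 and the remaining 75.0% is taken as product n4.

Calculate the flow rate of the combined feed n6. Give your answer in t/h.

Overall component A balance (none leaves overhead): component A in fresh feed = component A in product, i.e. 2030×0.300 = (1−0.250)·n1·0.444.
n1 = 609/(0.444×0.750) = 1828.8 t/h.
Recycle n12 = 0.250×1828.8 = 457.21 t/h.
Combined feed n6 = 2030 + 457.21 = 2487.2 t/h.

2487 t/h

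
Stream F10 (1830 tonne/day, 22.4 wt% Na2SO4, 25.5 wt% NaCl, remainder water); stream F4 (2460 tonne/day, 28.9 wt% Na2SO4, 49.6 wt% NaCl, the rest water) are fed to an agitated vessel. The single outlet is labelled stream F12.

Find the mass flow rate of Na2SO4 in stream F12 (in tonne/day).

Na2SO4 out = Na2SO4 in = 1830×0.224 + 2460×0.289 = 1120.9 tonne/day.

1121 tonne/day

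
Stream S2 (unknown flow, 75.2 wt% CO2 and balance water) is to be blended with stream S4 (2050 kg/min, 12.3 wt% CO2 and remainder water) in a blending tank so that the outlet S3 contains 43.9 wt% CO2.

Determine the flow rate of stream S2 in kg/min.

2070 kg/min

Let S2 be the unknown flow. Total out = 2050 + S2.
CO2 balance: 252.15 + 0.752·S2 = 0.439·(2050 + S2)
(0.752 − 0.439)·S2 = 0.439×2050 − 252.15 = 647.8
S2 = 647.8 / 0.313 = 2069.6 kg/min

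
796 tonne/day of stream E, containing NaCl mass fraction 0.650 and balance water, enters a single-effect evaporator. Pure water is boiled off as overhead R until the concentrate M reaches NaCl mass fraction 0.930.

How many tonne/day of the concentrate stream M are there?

556.3 tonne/day

NaCl is conserved: 796×0.650 = 517.4 tonne/day all reports to the concentrate.
Concentrate = 517.4/(target fraction) = 556.34 tonne/day.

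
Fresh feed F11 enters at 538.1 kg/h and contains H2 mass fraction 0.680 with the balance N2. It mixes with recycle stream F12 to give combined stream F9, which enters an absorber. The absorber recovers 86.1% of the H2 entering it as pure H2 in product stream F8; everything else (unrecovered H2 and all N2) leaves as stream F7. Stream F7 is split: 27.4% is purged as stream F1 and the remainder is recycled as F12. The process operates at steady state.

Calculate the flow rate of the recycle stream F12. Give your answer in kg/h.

497.3 kg/h

N2 enters only via F11 and leaves only via the purge: 538.1×0.320 = 0.274×(N2 in F7), and the absorber passes all N2, so N2 in F9 = N2 in F7 = 628.44 kg/h.
H2 in F9: m_A = 538.1×0.680 + (1−0.274)·(1−0.861)·m_A, so m_A = 365.91/0.8991 = 406.98 kg/h.
F7 = (1−0.861)×406.98 + 628.44 = 685.01 kg/h.
Recycle F12 = (1−0.274)×685.01 = 497.32 kg/h.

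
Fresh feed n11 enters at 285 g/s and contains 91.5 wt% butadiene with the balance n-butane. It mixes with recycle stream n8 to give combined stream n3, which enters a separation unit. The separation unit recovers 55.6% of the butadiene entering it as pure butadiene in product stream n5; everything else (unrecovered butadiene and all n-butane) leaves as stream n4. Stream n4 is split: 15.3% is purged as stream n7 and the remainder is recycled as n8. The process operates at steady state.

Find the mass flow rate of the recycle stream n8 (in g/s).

n-butane enters only via n11 and leaves only via the purge: 285×0.085 = 0.153×(n-butane in n4), and the separation unit passes all n-butane, so n-butane in n3 = n-butane in n4 = 158.33 g/s.
butadiene in n3: m_A = 285×0.915 + (1−0.153)·(1−0.556)·m_A, so m_A = 260.78/0.6239 = 417.95 g/s.
n4 = (1−0.556)×417.95 + 158.33 = 343.9 g/s.
Recycle n8 = (1−0.153)×343.9 = 291.29 g/s.

291.3 g/s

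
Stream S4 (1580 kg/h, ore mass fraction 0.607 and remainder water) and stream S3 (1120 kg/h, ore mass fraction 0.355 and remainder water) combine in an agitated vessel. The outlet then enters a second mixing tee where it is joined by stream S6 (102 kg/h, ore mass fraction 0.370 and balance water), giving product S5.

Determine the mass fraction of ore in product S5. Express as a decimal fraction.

Overall, product flow = 2802 kg/h.
ore in = 1580×0.607 + 1120×0.355 + 102×0.370 = 1394.4 kg/h.
ore fraction in S5 = 0.498.

0.498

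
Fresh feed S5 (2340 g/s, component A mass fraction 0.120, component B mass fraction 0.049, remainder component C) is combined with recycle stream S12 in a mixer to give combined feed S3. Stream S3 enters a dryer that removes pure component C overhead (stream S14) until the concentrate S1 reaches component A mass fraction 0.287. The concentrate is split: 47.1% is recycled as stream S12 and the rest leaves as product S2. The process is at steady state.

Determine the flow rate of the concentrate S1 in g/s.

Overall component A balance (none leaves overhead): component A in fresh feed = component A in product, i.e. 2340×0.120 = (1−0.471)·S1·0.287.
S1 = 280.8/(0.287×0.529) = 1849.5 g/s.

1850 g/s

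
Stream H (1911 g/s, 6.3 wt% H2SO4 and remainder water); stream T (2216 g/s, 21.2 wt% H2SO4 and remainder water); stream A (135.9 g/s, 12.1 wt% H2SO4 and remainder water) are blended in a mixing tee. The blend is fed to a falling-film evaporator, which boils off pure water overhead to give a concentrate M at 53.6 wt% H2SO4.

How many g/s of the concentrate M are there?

1132 g/s

H2SO4 entering = 1911×0.063 + 2216×0.212 + 135.9×0.121 = 606.63 g/s.
All H2SO4 reports to M, so M = 606.63/0.536 = 1131.8 g/s.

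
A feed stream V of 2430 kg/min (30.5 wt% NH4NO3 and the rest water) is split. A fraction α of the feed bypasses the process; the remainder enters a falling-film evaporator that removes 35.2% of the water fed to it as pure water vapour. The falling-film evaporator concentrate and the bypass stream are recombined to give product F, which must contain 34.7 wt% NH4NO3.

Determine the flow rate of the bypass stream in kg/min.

1228 kg/min

All 2430×0.305 = 741.15 kg/min of NH4NO3 reaches F, so F = 741.15/0.347 = 2135.9 kg/min and vapour = 294.12 kg/min.
The evaporator receives (1−α)·2430 of feed at 0.695 water and removes 0.352 of that water:
0.352×0.695×(1−α)×2430 = 294.12
(1−α) = 294.12/594.48 = 0.4948;  α = 0.5052.
Bypass flow = 0.5052×2430 = 1227.7 kg/min.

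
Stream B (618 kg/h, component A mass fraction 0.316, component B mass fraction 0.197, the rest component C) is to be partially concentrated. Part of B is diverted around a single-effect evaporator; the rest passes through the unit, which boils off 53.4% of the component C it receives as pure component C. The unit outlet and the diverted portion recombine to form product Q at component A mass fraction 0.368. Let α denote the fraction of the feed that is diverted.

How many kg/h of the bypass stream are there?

282.2 kg/h

All 618×0.316 = 195.29 kg/h of component A reaches Q, so Q = 195.29/0.368 = 530.67 kg/h and vapour = 87.326 kg/h.
The evaporator receives (1−α)·618 of feed at 0.487 component C and removes 0.534 of that component C:
0.534×0.487×(1−α)×618 = 87.326
(1−α) = 87.326/160.72 = 0.5434;  α = 0.4566.
Bypass flow = 0.4566×618 = 282.21 kg/h.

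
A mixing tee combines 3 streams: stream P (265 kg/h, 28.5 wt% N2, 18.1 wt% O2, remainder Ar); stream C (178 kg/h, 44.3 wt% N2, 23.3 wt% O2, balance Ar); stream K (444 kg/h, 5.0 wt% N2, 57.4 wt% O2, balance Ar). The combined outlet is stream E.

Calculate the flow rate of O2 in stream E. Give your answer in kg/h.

O2 out = O2 in = 265×0.181 + 178×0.233 + 444×0.574 = 344.29 kg/h.

344.3 kg/h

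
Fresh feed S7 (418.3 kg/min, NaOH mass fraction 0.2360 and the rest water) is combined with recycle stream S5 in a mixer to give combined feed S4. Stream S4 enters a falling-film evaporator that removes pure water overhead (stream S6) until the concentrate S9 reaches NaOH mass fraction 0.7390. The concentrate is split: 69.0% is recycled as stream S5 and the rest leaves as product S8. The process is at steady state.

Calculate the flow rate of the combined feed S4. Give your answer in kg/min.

Overall NaOH balance (none leaves overhead): NaOH in fresh feed = NaOH in product, i.e. 418.3×0.236 = (1−0.690)·S9·0.739.
S9 = 98.719/(0.739×0.310) = 430.92 kg/min.
Recycle S5 = 0.690×430.92 = 297.33 kg/min.
Combined feed S4 = 418.3 + 297.33 = 715.63 kg/min.

715.6 kg/min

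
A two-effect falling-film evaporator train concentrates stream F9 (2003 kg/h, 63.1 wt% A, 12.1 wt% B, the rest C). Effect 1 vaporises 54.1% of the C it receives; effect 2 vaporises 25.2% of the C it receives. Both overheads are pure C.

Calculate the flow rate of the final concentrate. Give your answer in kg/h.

C in feed = 2003×0.248 = 496.74 kg/h.
After stage 1: C left = (1−0.541)×496.74 = 228.01; stream total = 1734.3 kg/h.
After stage 2: C left = (1−0.252)×228.01 = 170.55; final concentrate = 1676.8 kg/h.

1677 kg/h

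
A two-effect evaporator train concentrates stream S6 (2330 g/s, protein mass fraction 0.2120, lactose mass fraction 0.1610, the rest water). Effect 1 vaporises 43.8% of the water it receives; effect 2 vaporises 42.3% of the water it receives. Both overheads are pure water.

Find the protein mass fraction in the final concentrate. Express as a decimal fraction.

water in feed = 2330×0.627 = 1460.9 g/s.
After stage 1: water left = (1−0.438)×1460.9 = 821.03; stream total = 1690.1 g/s.
After stage 2: water left = (1−0.423)×821.03 = 473.74; final concentrate = 1342.8 g/s.
protein fraction = 493.96/1342.8 = 0.3679.

0.3679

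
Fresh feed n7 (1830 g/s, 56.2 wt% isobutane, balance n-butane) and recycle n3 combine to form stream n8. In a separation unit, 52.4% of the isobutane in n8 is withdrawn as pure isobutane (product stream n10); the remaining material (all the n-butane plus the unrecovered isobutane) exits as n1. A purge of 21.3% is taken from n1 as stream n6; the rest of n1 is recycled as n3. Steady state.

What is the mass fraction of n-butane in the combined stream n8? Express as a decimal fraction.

n-butane enters only via n7 and leaves only via the purge: 1830×0.438 = 0.213×(n-butane in n1), and the separation unit passes all n-butane, so n-butane in n8 = n-butane in n1 = 3763.1 g/s.
isobutane in n8: m_A = 1830×0.562 + (1−0.213)·(1−0.524)·m_A, so m_A = 1028.5/0.6254 = 1644.5 g/s.
n8 = 1644.5 + 3763.1 = 5407.6 g/s.
n-butane fraction in n8 = 3763.1/5407.6 = 0.696.

0.696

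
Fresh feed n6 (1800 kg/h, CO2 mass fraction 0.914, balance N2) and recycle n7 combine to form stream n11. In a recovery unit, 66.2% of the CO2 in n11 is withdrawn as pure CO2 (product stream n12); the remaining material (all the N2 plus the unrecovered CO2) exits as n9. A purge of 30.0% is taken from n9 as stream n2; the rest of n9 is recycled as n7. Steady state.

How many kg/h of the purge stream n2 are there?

373.3 kg/h

N2 enters only via n6 and leaves only via the purge: 1800×0.086 = 0.300×(N2 in n9), and the recovery unit passes all N2, so N2 in n11 = N2 in n9 = 516 kg/h.
CO2 in n11: m_A = 1800×0.914 + (1−0.300)·(1−0.662)·m_A, so m_A = 1645.2/0.7634 = 2155.1 kg/h.
n9 = (1−0.662)×2155.1 + 516 = 1244.4 kg/h.
Purge n2 = 0.300×1244.4 = 373.33 kg/h.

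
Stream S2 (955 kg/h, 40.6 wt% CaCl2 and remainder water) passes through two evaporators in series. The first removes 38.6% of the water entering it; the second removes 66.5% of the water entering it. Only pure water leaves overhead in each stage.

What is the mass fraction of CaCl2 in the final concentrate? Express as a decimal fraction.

0.769

water in feed = 955×0.594 = 567.27 kg/h.
After stage 1: water left = (1−0.386)×567.27 = 348.3; stream total = 736.03 kg/h.
After stage 2: water left = (1−0.665)×348.3 = 116.68; final concentrate = 504.41 kg/h.
CaCl2 fraction = 387.73/504.41 = 0.769.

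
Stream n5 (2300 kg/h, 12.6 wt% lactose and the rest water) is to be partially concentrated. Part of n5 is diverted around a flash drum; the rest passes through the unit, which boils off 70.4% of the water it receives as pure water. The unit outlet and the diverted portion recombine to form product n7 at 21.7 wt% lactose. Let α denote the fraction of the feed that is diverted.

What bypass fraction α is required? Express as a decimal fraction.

0.318

All 2300×0.126 = 289.8 kg/h of lactose reaches n7, so n7 = 289.8/0.217 = 1335.5 kg/h and vapour = 964.52 kg/h.
The evaporator receives (1−α)·2300 of feed at 0.874 water and removes 0.704 of that water:
0.704×0.874×(1−α)×2300 = 964.52
(1−α) = 964.52/1415.2 = 0.6815;  α = 0.3185.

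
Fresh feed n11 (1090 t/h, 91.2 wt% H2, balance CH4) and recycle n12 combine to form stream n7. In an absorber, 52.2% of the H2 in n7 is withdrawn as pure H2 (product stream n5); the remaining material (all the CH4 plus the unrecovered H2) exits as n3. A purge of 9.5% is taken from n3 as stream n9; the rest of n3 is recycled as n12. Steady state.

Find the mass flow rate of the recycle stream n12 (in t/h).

1672 t/h

CH4 enters only via n11 and leaves only via the purge: 1090×0.088 = 0.095×(CH4 in n3), and the absorber passes all CH4, so CH4 in n7 = CH4 in n3 = 1009.7 t/h.
H2 in n7: m_A = 1090×0.912 + (1−0.095)·(1−0.522)·m_A, so m_A = 994.08/0.5674 = 1752 t/h.
n3 = (1−0.522)×1752 + 1009.7 = 1847.1 t/h.
Recycle n12 = (1−0.095)×1847.1 = 1671.6 t/h.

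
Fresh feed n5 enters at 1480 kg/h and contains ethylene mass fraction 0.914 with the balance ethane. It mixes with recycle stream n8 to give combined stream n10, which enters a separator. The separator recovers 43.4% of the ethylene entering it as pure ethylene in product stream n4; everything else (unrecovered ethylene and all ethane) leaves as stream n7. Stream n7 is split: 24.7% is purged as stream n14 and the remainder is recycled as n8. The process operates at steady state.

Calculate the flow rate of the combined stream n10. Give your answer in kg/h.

2873 kg/h

ethane enters only via n5 and leaves only via the purge: 1480×0.086 = 0.247×(ethane in n7), and the separator passes all ethane, so ethane in n10 = ethane in n7 = 515.3 kg/h.
ethylene in n10: m_A = 1480×0.914 + (1−0.247)·(1−0.434)·m_A, so m_A = 1352.7/0.5738 = 2357.5 kg/h.
n10 = 2357.5 + 515.3 = 2872.8 kg/h.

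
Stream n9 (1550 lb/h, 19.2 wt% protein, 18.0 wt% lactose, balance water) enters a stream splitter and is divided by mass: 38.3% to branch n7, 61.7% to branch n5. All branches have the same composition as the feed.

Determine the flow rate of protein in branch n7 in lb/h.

114 lb/h

Branch n7 total = 0.383×1550 = 593.65 lb/h.
protein in n7 = 0.192×593.65 = 113.98 lb/h.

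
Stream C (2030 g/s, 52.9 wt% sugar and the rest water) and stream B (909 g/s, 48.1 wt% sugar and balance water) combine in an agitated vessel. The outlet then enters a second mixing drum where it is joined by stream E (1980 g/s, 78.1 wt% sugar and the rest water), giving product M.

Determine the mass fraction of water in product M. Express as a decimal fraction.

Overall, product flow = 4919 g/s.
water in = 2030×0.471 + 909×0.519 + 1980×0.219 = 1861.5 g/s.
water fraction in M = 0.378.

0.378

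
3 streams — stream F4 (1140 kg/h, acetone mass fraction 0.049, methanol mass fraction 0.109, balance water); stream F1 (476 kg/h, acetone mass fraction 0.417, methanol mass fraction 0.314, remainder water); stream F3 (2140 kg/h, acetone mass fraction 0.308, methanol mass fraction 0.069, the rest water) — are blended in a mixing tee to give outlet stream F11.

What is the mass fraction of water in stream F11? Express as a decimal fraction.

0.645

Total flow out = 1140 + 476 + 2140 = 3756 kg/h.
water in = 1140×0.842 + 476×0.269 + 2140×0.623 = 2421.1 kg/h.
water mass fraction in F11 = 2421.1/3756 = 0.645.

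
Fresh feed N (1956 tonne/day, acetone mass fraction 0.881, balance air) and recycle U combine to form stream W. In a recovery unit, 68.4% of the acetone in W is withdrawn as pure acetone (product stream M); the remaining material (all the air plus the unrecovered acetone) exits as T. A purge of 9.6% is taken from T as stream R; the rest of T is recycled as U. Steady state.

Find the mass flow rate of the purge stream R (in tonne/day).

air enters only via N and leaves only via the purge: 1956×0.119 = 0.096×(air in T), and the recovery unit passes all air, so air in W = air in T = 2424.6 tonne/day.
acetone in W: m_A = 1956×0.881 + (1−0.096)·(1−0.684)·m_A, so m_A = 1723.2/0.7143 = 2412.4 tonne/day.
T = (1−0.684)×2412.4 + 2424.6 = 3186.9 tonne/day.
Purge R = 0.096×3186.9 = 305.95 tonne/day.

305.9 tonne/day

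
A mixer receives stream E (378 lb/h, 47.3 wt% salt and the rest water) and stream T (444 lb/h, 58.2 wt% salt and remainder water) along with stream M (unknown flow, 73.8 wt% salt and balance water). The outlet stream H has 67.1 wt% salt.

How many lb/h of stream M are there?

1707 lb/h

Let M be the unknown flow. Total out = 822 + M.
salt balance: 437.2 + 0.738·M = 0.671·(822 + M)
(0.738 − 0.671)·M = 0.671×822 − 437.2 = 114.36
M = 114.36 / 0.067 = 1706.9 lb/h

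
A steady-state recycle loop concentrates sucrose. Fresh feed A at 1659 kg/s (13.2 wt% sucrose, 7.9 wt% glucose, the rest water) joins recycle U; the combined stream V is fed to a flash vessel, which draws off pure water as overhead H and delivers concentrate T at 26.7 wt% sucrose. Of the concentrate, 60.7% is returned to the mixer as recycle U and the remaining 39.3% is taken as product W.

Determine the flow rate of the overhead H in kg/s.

Overall sucrose balance (none leaves overhead): sucrose in fresh feed = sucrose in product, i.e. 1659×0.132 = (1−0.607)·T·0.267.
T = 218.99/(0.267×0.393) = 2087 kg/s.
Recycle U = 0.607×2087 = 1266.8 kg/s.
Combined feed V = 1659 + 1266.8 = 2925.8 kg/s.
Overhead H = V − T = 2925.8 − 2087 = 838.82 kg/s.

838.8 kg/s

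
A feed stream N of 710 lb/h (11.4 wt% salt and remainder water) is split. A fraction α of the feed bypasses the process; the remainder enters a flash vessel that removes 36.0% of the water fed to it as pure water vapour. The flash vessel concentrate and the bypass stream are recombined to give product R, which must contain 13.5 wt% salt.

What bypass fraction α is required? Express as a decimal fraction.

All 710×0.114 = 80.94 lb/h of salt reaches R, so R = 80.94/0.135 = 599.56 lb/h and vapour = 110.44 lb/h.
The evaporator receives (1−α)·710 of feed at 0.886 water and removes 0.360 of that water:
0.360×0.886×(1−α)×710 = 110.44
(1−α) = 110.44/226.46 = 0.4877;  α = 0.5123.

0.512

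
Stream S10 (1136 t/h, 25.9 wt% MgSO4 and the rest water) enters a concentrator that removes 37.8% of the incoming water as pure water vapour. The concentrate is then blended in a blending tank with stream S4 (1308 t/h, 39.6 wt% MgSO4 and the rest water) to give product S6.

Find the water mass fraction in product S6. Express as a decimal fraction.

0.618

Vapour removed = 0.378×0.741×1136 = 318.19 t/h; concentrate = 817.81 t/h.
water reaching the mixer = 523.58 (from concentrate) + 1308×0.604 = 1313.6 t/h.
Product flow = 817.81 + 1308 = 2125.8 t/h; water fraction = 0.618.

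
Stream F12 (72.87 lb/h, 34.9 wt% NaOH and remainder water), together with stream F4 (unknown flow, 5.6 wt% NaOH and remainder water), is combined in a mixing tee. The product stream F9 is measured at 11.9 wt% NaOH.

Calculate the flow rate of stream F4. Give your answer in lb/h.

Let F4 be the unknown flow. Total out = 72.87 + F4.
NaOH balance: 25.432 + 0.056·F4 = 0.119·(72.87 + F4)
(0.056 − 0.119)·F4 = 0.119×72.87 − 25.432 = -16.76
F4 = -16.76 / -0.063 = 266.03 lb/h

266 lb/h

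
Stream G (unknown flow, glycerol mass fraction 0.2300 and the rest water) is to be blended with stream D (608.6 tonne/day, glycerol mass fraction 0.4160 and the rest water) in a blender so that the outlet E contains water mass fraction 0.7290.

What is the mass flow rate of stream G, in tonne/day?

2152 tonne/day

Let G be the unknown flow. Total out = 608.6 + G.
water balance: 355.42 + 0.770·G = 0.729·(608.6 + G)
(0.770 − 0.729)·G = 0.729×608.6 − 355.42 = 88.247
G = 88.247 / 0.041 = 2152.4 tonne/day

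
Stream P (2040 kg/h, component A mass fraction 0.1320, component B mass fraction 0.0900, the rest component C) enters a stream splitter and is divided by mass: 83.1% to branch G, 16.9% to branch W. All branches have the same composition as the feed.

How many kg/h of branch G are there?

Branch G flow = 0.831×2040 = 1695.2 kg/h.

1695 kg/h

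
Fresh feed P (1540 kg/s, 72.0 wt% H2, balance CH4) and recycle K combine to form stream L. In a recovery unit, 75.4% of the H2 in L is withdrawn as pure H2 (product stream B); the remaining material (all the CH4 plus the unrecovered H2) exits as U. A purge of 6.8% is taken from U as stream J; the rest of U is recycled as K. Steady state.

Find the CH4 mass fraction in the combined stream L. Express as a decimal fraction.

CH4 enters only via P and leaves only via the purge: 1540×0.280 = 0.068×(CH4 in U), and the recovery unit passes all CH4, so CH4 in L = CH4 in U = 6341.2 kg/s.
H2 in L: m_A = 1540×0.720 + (1−0.068)·(1−0.754)·m_A, so m_A = 1108.8/0.7707 = 1438.6 kg/s.
L = 1438.6 + 6341.2 = 7779.8 kg/s.
CH4 fraction in L = 6341.2/7779.8 = 0.815.

0.815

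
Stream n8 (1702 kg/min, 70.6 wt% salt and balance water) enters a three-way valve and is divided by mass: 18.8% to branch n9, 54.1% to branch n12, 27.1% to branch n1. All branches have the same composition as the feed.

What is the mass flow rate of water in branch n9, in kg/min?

94.07 kg/min

Branch n9 total = 0.188×1702 = 319.98 kg/min.
water in n9 = 0.294×319.98 = 94.073 kg/min.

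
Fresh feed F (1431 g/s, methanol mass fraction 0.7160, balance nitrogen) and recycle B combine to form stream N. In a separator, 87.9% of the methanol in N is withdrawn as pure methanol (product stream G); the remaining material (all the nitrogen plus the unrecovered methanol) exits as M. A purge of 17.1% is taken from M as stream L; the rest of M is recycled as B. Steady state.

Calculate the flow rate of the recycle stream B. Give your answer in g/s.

nitrogen enters only via F and leaves only via the purge: 1431×0.284 = 0.171×(nitrogen in M), and the separator passes all nitrogen, so nitrogen in N = nitrogen in M = 2376.6 g/s.
methanol in N: m_A = 1431×0.716 + (1−0.171)·(1−0.879)·m_A, so m_A = 1024.6/0.8997 = 1138.8 g/s.
M = (1−0.879)×1138.8 + 2376.6 = 2514.4 g/s.
Recycle B = (1−0.171)×2514.4 = 2084.5 g/s.

2084 g/s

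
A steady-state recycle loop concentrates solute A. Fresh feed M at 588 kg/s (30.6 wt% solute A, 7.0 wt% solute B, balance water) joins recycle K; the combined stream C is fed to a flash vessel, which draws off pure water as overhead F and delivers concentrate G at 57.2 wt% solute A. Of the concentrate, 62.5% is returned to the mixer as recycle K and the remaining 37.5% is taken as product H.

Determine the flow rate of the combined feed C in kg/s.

1112 kg/s

Overall solute A balance (none leaves overhead): solute A in fresh feed = solute A in product, i.e. 588×0.306 = (1−0.625)·G·0.572.
G = 179.93/(0.572×0.375) = 838.83 kg/s.
Recycle K = 0.625×838.83 = 524.27 kg/s.
Combined feed C = 588 + 524.27 = 1112.3 kg/s.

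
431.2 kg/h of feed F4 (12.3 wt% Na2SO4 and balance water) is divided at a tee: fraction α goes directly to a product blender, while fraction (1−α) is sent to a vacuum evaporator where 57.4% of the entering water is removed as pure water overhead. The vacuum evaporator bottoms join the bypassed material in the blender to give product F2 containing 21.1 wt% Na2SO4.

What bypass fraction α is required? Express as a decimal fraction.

All 431.2×0.123 = 53.038 kg/h of Na2SO4 reaches F2, so F2 = 53.038/0.211 = 251.36 kg/h and vapour = 179.84 kg/h.
The evaporator receives (1−α)·431.2 of feed at 0.877 water and removes 0.574 of that water:
0.574×0.877×(1−α)×431.2 = 179.84
(1−α) = 179.84/217.07 = 0.8285;  α = 0.1715.

0.172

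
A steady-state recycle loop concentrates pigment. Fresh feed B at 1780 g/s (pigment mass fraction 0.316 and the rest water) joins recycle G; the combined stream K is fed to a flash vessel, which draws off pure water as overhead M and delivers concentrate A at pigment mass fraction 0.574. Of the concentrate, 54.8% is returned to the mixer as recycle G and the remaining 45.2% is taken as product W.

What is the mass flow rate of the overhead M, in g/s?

800.1 g/s

Overall pigment balance (none leaves overhead): pigment in fresh feed = pigment in product, i.e. 1780×0.316 = (1−0.548)·A·0.574.
A = 562.48/(0.574×0.452) = 2168 g/s.
Recycle G = 0.548×2168 = 1188.1 g/s.
Combined feed K = 1780 + 1188.1 = 2968.1 g/s.
Overhead M = K − A = 2968.1 − 2168 = 800.07 g/s.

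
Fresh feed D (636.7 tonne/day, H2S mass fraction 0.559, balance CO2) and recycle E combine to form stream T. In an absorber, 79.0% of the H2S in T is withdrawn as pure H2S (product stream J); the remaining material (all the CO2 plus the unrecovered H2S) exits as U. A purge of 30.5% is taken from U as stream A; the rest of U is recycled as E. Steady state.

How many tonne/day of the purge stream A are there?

307.5 tonne/day

CO2 enters only via D and leaves only via the purge: 636.7×0.441 = 0.305×(CO2 in U), and the absorber passes all CO2, so CO2 in T = CO2 in U = 920.61 tonne/day.
H2S in T: m_A = 636.7×0.559 + (1−0.305)·(1−0.790)·m_A, so m_A = 355.92/0.8540 = 416.74 tonne/day.
U = (1−0.790)×416.74 + 920.61 = 1008.1 tonne/day.
Purge A = 0.305×1008.1 = 307.48 tonne/day.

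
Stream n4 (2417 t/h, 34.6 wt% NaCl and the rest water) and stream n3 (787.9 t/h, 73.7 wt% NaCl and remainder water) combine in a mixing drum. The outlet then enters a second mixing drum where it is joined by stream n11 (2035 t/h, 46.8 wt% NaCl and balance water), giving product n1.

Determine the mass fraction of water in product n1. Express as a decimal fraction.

Overall, product flow = 5239.9 t/h.
water in = 2417×0.654 + 787.9×0.263 + 2035×0.532 = 2870.6 t/h.
water fraction in n1 = 0.548.

0.548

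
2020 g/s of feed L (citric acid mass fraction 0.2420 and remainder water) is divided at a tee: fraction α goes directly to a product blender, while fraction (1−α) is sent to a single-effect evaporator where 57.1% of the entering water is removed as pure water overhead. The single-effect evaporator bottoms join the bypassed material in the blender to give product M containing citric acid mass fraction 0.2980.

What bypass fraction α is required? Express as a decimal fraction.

All 2020×0.242 = 488.84 g/s of citric acid reaches M, so M = 488.84/0.298 = 1640.4 g/s and vapour = 379.6 g/s.
The evaporator receives (1−α)·2020 of feed at 0.758 water and removes 0.571 of that water:
0.571×0.758×(1−α)×2020 = 379.6
(1−α) = 379.6/874.29 = 0.4342;  α = 0.5658.

0.566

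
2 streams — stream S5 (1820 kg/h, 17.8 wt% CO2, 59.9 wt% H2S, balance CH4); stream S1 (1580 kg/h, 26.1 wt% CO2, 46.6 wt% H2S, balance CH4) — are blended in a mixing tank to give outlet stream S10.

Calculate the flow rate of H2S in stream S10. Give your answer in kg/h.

H2S out = H2S in = 1820×0.599 + 1580×0.466 = 1826.5 kg/h.

1826 kg/h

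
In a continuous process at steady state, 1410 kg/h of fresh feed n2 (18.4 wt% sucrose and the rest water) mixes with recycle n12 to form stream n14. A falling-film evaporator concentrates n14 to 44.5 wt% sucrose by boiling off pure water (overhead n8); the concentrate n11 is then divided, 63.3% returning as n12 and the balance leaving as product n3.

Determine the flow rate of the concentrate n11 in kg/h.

1589 kg/h

Overall sucrose balance (none leaves overhead): sucrose in fresh feed = sucrose in product, i.e. 1410×0.184 = (1−0.633)·n11·0.445.
n11 = 259.44/(0.445×0.367) = 1588.6 kg/h.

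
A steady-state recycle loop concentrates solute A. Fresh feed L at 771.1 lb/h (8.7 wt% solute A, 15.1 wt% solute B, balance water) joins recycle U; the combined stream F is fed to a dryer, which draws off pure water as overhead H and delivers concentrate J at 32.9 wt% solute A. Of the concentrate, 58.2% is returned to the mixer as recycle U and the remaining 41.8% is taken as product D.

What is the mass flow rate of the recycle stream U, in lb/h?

283.9 lb/h

Overall solute A balance (none leaves overhead): solute A in fresh feed = solute A in product, i.e. 771.1×0.087 = (1−0.582)·J·0.329.
J = 67.086/(0.329×0.418) = 487.82 lb/h.
Recycle U = 0.582×487.82 = 283.91 lb/h.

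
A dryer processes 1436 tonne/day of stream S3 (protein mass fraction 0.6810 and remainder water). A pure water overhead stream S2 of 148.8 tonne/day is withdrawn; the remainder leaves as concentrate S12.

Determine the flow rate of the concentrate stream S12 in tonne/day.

Concentrate = 1436 − 148.8 = 1287.2 tonne/day.

1287 tonne/day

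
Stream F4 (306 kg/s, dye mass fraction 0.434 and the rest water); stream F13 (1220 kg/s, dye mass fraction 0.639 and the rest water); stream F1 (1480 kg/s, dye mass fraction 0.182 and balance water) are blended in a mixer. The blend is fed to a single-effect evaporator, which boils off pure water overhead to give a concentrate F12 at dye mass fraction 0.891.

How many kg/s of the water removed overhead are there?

dye entering = 306×0.434 + 1220×0.639 + 1480×0.182 = 1181.7 kg/s.
All dye reports to F12, so F12 = 1181.7/0.891 = 1326.3 kg/s.
Total feed = 3006 kg/s; overhead = 3006 − 1326.3 = 1679.7 kg/s.

1680 kg/s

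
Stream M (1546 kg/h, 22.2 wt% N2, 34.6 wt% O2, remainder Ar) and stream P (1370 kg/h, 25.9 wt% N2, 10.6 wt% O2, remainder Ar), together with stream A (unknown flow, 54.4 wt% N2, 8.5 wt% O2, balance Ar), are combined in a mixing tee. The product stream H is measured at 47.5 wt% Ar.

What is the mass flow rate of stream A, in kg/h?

1468 kg/h

Let A be the unknown flow. Total out = 2916 + A.
Ar balance: 1537.8 + 0.371·A = 0.475·(2916 + A)
(0.371 − 0.475)·A = 0.475×2916 − 1537.8 = -152.72
A = -152.72 / -0.104 = 1468.5 kg/h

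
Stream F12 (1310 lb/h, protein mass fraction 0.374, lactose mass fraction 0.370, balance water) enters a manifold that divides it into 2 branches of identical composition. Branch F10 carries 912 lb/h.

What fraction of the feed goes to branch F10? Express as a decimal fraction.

Fraction to F10 = 912/1310 = 0.6962.

0.696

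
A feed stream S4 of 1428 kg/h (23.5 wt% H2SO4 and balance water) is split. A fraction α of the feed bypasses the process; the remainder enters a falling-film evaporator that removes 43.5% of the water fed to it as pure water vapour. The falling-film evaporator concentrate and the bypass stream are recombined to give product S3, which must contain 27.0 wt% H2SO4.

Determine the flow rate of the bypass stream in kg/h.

All 1428×0.235 = 335.58 kg/h of H2SO4 reaches S3, so S3 = 335.58/0.270 = 1242.9 kg/h and vapour = 185.11 kg/h.
The evaporator receives (1−α)·1428 of feed at 0.765 water and removes 0.435 of that water:
0.435×0.765×(1−α)×1428 = 185.11
(1−α) = 185.11/475.2 = 0.3895;  α = 0.6105.
Bypass flow = 0.6105×1428 = 871.73 kg/h.

871.7 kg/h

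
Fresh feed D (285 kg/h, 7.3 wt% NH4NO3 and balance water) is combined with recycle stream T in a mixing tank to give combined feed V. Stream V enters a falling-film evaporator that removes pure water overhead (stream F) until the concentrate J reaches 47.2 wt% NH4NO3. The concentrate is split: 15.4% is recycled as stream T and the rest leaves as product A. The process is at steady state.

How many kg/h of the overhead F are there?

Overall NH4NO3 balance (none leaves overhead): NH4NO3 in fresh feed = NH4NO3 in product, i.e. 285×0.073 = (1−0.154)·J·0.472.
J = 20.805/(0.472×0.846) = 52.102 kg/h.
Recycle T = 0.154×52.102 = 8.0237 kg/h.
Combined feed V = 285 + 8.0237 = 293.02 kg/h.
Overhead F = V − J = 293.02 − 52.102 = 240.92 kg/h.

240.9 kg/h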